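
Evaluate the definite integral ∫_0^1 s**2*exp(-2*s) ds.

(-5 + exp(2))*exp(-2)/4

Integrate by parts twice (u = s^2, dv = exp(-2*s) ds).
An antiderivative is F(s) = (-2*s**2 - 2*s - 1)*exp(-2*s)/4.
Then F(1) - F(0) = (-5*exp(-2)/4) - (-1/4) = (-5 + exp(2))*exp(-2)/4.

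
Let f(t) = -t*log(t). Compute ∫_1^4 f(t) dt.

Integrate by parts once (u = ln t, dv = -t dt).
An antiderivative is F(t) = -t**2*(2*log(t) - 1)/4.
Then F(4) - F(1) = (4 - 16*log(2)) - (1/4) = 15/4 - 16*log(2).

15/4 - 16*log(2)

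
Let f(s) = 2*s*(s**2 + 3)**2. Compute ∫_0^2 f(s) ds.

Let u = s**2 + 3, so du = 2*s ds. When s = 0, u = 3; when s = 2, u = 7.
The integral becomes ∫ u**2 du from 3 to 7, with antiderivative u**3/3.
Back in s: F(s) = (s**2 + 3)**3/3.
Then F(2) - F(0) = (343/3) - (9) = 316/3.

316/3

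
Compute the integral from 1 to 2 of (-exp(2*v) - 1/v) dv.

An antiderivative is F(v) = -exp(2*v)/2 - log(v).
Then F(2) - F(1) = (-exp(4)/2 - log(2)) - (-exp(2)/2) = -exp(4)/2 - log(2) + exp(2)/2.

-exp(4)/2 - log(2) + exp(2)/2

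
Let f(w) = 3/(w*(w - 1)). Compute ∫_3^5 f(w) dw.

Factor the denominator: w**2 - w = w(w - 1).
Partial fractions: 3/(w*(w - 1)) = -3/w + 3/(w - 1).
An antiderivative is F(w) = -3*log(w) + 3*log(w - 1).
Then F(5) - F(3) = (-3*log(5) + 6*log(2)) - (log(8/27)) = -3*log(5) + 3*log(2) + 3*log(3).

-3*log(5) + 3*log(2) + 3*log(3)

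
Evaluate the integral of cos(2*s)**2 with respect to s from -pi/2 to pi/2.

pi/2

Use the identity cos^2(2*s) = (1 + cos(4*s))/2.
An antiderivative is F(s) = s/2 + sin(4*s)/8.
Then F(pi/2) - F(-pi/2) = (pi/4) - (-pi/4) = pi/2.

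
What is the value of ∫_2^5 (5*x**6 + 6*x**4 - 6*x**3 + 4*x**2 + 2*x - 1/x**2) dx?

2054043/35

By the power rule, an antiderivative is F(x) = 5*x**7/7 + 6*x**5/5 - 3*x**4/2 + 4*x**3/3 + x**2 + 1/x.
Then F(5) - F(2) = (12349667/210) - (25409/210) = 2054043/35.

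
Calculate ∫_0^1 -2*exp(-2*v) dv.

An antiderivative is F(v) = exp(-2*v).
Then F(1) - F(0) = (exp(-2)) - (1) = -1 + exp(-2).

-1 + exp(-2)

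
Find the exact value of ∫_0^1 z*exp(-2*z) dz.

(-3 + exp(2))*exp(-2)/4

Integrate by parts once (u = z, dv = exp(-2*z) dz).
An antiderivative is F(z) = (-2*z - 1)*exp(-2*z)/4.
Then F(1) - F(0) = (-3*exp(-2)/4) - (-1/4) = (-3 + exp(2))*exp(-2)/4.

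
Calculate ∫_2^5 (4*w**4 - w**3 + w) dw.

46653/20

By the power rule, an antiderivative is F(w) = 4*w**5/5 - w**4/4 + w**2/2.
Then F(5) - F(2) = (9425/4) - (118/5) = 46653/20.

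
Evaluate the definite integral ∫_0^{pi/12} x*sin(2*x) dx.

Integrate by parts once (u = x, dv = sin(2*x) dx).
An antiderivative is F(x) = -x*cos(2*x)/2 + sin(2*x)/4.
Then F(pi/12) - F(0) = (-sqrt(3)*pi/48 + 1/8) - (0) = -sqrt(3)*pi/48 + 1/8.

-sqrt(3)*pi/48 + 1/8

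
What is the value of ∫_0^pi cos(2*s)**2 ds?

Use the identity cos^2(2*s) = (1 + cos(4*s))/2.
An antiderivative is F(s) = s/2 + sin(4*s)/8.
Then F(pi) - F(0) = (pi/2) - (0) = pi/2.

pi/2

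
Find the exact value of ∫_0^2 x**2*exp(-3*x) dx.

2/27 - 50*exp(-6)/27

Integrate by parts twice (u = x^2, dv = exp(-3*x) dx).
An antiderivative is F(x) = (-9*x**2 - 6*x - 2)*exp(-3*x)/27.
Then F(2) - F(0) = (-50*exp(-6)/27) - (-2/27) = 2/27 - 50*exp(-6)/27.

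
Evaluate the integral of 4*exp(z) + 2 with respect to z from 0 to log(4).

4*log(2) + 12

An antiderivative is F(z) = 2*z + 4*exp(z).
Then F(log(4)) - F(0) = (4*log(2) + 16) - (4) = 4*log(2) + 12.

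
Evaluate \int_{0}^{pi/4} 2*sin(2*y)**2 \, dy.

pi/4

Use the identity sin^2(2*y) = (1 - cos(4*y))/2.
An antiderivative is F(y) = y - sin(4*y)/4.
Then F(pi/4) - F(0) = (pi/4) - (0) = pi/4.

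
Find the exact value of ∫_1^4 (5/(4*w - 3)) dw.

An antiderivative is F(w) = 5*log(4*w - 3)/4.
Then F(4) - F(1) = (5*log(13)/4) - (0) = 5*log(13)/4.

5*log(13)/4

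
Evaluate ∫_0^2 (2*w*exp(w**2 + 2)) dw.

-exp(2) + exp(6)

Let u = w**2 + 2, so du = 2*w dw. When w = 0, u = 2; when w = 2, u = 6.
The integral becomes ∫ exp(u) du from 2 to 6, with antiderivative exp(u).
Back in w: F(w) = exp(w**2 + 2).
Then F(2) - F(0) = (exp(6)) - (exp(2)) = -exp(2) + exp(6).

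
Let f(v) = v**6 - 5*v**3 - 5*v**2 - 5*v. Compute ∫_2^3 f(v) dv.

By the power rule, an antiderivative is F(v) = v**7/7 - 5*v**4/4 - 5*v**3/3 - 5*v**2/2.
Then F(3) - F(2) = (4023/28) - (-526/21) = 14173/84.

14173/84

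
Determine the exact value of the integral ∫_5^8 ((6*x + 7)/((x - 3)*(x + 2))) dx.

-4*log(2) - log(7) + 6*log(5)

Factor the denominator: x**2 - x - 6 = (x + 2)(x - 3).
Partial fractions: (6*x + 7)/((x - 3)*(x + 2)) = 1/(x + 2) + 5/(x - 3).
An antiderivative is F(x) = 5*log(x - 3) + log(x + 2).
Then F(8) - F(5) = (log(2) + 6*log(5)) - (log(7) + 5*log(2)) = -4*log(2) - log(7) + 6*log(5).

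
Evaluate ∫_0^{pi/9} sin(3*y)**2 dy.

-sqrt(3)/24 + pi/18

Use the identity sin^2(3*y) = (1 - cos(6*y))/2.
An antiderivative is F(y) = y/2 - sin(6*y)/12.
Then F(pi/9) - F(0) = (-sqrt(3)/24 + pi/18) - (0) = -sqrt(3)/24 + pi/18.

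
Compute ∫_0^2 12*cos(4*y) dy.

3*sin(8)

Let u = 4*y, so du = 4 dy. When y = 0, u = 0; when y = 2, u = 8.
The integral becomes 3·∫ cos(u) du from 0 to 8, with antiderivative 3*sin(u).
Back in y: F(y) = 3*sin(4*y).
Then F(2) - F(0) = (3*sin(8)) - (0) = 3*sin(8).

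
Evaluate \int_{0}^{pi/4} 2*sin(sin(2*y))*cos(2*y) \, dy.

1 - cos(1)

Let u = sin(2*y), so du = 2*cos(2*y) dy. When y = 0, u = 0; when y = pi/4, u = 1.
The integral becomes ∫ sin(u) du from 0 to 1, with antiderivative -cos(u).
Back in y: F(y) = -cos(sin(2*y)).
Then F(pi/4) - F(0) = (-cos(1)) - (-1) = 1 - cos(1).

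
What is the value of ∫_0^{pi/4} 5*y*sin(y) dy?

5*sqrt(2)*(4 - pi)/8

Integrate by parts once (u = y, dv = 5*sin(y) dy).
An antiderivative is F(y) = -5*y*cos(y) + 5*sin(y).
Then F(pi/4) - F(0) = (5*sqrt(2)*(4 - pi)/8) - (0) = 5*sqrt(2)*(4 - pi)/8.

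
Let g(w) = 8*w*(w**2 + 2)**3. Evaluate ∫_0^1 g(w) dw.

Let u = w**2 + 2, so du = 2*w dw. When w = 0, u = 2; when w = 1, u = 3.
The integral becomes 4·∫ u**3 du from 2 to 3, with antiderivative u**4.
Back in w: F(w) = (w**2 + 2)**4.
Then F(1) - F(0) = (81) - (16) = 65.

65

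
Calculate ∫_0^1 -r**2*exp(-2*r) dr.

(5 - exp(2))*exp(-2)/4

Integrate by parts twice (u = r^2, dv = -exp(-2*r) dr).
An antiderivative is F(r) = (2*r**2 + 2*r + 1)*exp(-2*r)/4.
Then F(1) - F(0) = (5*exp(-2)/4) - (1/4) = (5 - exp(2))*exp(-2)/4.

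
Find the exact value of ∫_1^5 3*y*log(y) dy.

-18 + 75*log(5)/2

Integrate by parts once (u = ln y, dv = 3*y dy).
An antiderivative is F(y) = 3*y**2*(2*log(y) - 1)/4.
Then F(5) - F(1) = (-75/4 + 75*log(5)/2) - (-3/4) = -18 + 75*log(5)/2.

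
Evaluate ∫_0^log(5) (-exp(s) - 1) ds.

An antiderivative is F(s) = -s - exp(s).
Then F(log(5)) - F(0) = (-5 - log(5)) - (-1) = -4 - log(5).

-4 - log(5)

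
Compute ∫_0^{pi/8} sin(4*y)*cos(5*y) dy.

Use the identity sin(4*y)cos(5*y) = [sin(9*y) + sin(-y)]/2.
An antiderivative is F(y) = cos(y)/2 - cos(9*y)/18.
Then F(pi/8) - F(0) = (5*sqrt(sqrt(2) + 2)/18) - (4/9) = -4/9 + 5*sqrt(sqrt(2) + 2)/18.

-4/9 + 5*sqrt(sqrt(2) + 2)/18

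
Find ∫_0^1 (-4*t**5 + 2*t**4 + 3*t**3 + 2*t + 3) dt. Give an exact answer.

By the power rule, an antiderivative is F(t) = -2*t**6/3 + 2*t**5/5 + 3*t**4/4 + t**2 + 3*t.
Then F(1) - F(0) = (269/60) - (0) = 269/60.

269/60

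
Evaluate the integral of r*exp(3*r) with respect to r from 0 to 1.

1/9 + 2*exp(3)/9

Integrate by parts once (u = r, dv = exp(3*r) dr).
An antiderivative is F(r) = (3*r - 1)*exp(3*r)/9.
Then F(1) - F(0) = (2*exp(3)/9) - (-1/9) = 1/9 + 2*exp(3)/9.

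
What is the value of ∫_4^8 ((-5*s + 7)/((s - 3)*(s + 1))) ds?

-6*log(3) + log(5)

Factor the denominator: s**2 - 2*s - 3 = (s + 1)(s - 3).
Partial fractions: (-5*s + 7)/((s - 3)*(s + 1)) = -3/(s + 1) - 2/(s - 3).
An antiderivative is F(s) = -2*log(s - 3) - 3*log(s + 1).
Then F(8) - F(4) = (-6*log(3) - 2*log(5)) - (-3*log(5)) = -6*log(3) + log(5).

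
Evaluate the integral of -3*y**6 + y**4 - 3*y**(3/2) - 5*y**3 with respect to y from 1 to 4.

By the power rule, an antiderivative is F(y) = -3*y**7/7 - 6*y**(5/2)/5 + y**5/5 - 5*y**4/4.
Then F(4) - F(1) = (-251136/35) - (-75/28) = -1004169/140.

-1004169/140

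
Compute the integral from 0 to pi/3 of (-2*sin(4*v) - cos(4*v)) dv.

-3/4 + sqrt(3)/8

An antiderivative is F(v) = -sin(4*v)/4 + cos(4*v)/2.
Then F(pi/3) - F(0) = (-1/4 + sqrt(3)/8) - (1/2) = -3/4 + sqrt(3)/8.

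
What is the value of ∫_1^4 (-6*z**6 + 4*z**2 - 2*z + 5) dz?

-97710/7

By the power rule, an antiderivative is F(z) = -6*z**7/7 + 4*z**3/3 - z**2 + 5*z.
Then F(4) - F(1) = (-293036/21) - (94/21) = -97710/7.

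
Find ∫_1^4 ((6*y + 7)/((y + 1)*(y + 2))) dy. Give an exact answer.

log(80)

Factor the denominator: y**2 + 3*y + 2 = (y + 2)(y + 1).
Partial fractions: (6*y + 7)/((y + 1)*(y + 2)) = 5/(y + 2) + 1/(y + 1).
An antiderivative is F(y) = log(y + 1) + 5*log(y + 2).
Then F(4) - F(1) = (log(5) + 5*log(2) + 5*log(3)) - (log(2) + 5*log(3)) = log(80).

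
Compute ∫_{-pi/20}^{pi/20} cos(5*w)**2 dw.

1/10 + pi/20

Use the identity cos^2(5*w) = (1 + cos(10*w))/2.
An antiderivative is F(w) = w/2 + sin(10*w)/20.
Then F(pi/20) - F(-pi/20) = (1/20 + pi/40) - (-pi/40 - 1/20) = 1/10 + pi/20.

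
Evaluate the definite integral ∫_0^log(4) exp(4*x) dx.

255/4

Let u = exp(x), so du = exp(x) dx. When x = 0, u = 1; when x = log(4), u = 4.
The integral becomes ∫ u**3 du from 1 to 4, with antiderivative u**4/4.
Back in x: F(x) = exp(4*x)/4.
Then F(log(4)) - F(0) = (64) - (1/4) = 255/4.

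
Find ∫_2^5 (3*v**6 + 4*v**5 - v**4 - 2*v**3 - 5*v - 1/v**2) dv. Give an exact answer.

2997777/70

By the power rule, an antiderivative is F(v) = 3*v**7/7 + 2*v**6/3 - v**5/5 - v**4/2 - 5*v**2/2 + 1/v.
Then F(5) - F(2) = (4504396/105) - (15461/210) = 2997777/70.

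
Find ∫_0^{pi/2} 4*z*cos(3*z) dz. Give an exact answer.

Integrate by parts once (u = z, dv = 4*cos(3*z) dz).
An antiderivative is F(z) = 4*z*sin(3*z)/3 + 4*cos(3*z)/9.
Then F(pi/2) - F(0) = (-2*pi/3) - (4/9) = -2*pi/3 - 4/9.

-2*pi/3 - 4/9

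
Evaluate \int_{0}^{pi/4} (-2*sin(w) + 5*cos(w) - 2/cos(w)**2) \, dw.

-4 + 7*sqrt(2)/2

An antiderivative is F(w) = 5*sin(w) + 2*cos(w) - 2*tan(w).
Then F(pi/4) - F(0) = (-2 + 7*sqrt(2)/2) - (2) = -4 + 7*sqrt(2)/2.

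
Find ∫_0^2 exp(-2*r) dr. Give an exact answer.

An antiderivative is F(r) = -exp(-2*r)/2.
Then F(2) - F(0) = (-exp(-4)/2) - (-1/2) = -(1 - exp(4))*exp(-4)/2.

-(1 - exp(4))*exp(-4)/2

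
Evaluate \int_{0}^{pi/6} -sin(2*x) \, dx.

-1/4

An antiderivative is F(x) = cos(2*x)/2.
Then F(pi/6) - F(0) = (1/4) - (1/2) = -1/4.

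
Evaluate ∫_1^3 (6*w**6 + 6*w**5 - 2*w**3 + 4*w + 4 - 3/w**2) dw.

18086/7

By the power rule, an antiderivative is F(w) = 6*w**7/7 + w**6 - w**4/2 + 2*w**2 + 4*w + 3/w.
Then F(3) - F(1) = (36317/14) - (145/14) = 18086/7.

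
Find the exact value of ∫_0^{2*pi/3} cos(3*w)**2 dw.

pi/3

Use the identity cos^2(3*w) = (1 + cos(6*w))/2.
An antiderivative is F(w) = w/2 + sin(6*w)/12.
Then F(2*pi/3) - F(0) = (pi/3) - (0) = pi/3.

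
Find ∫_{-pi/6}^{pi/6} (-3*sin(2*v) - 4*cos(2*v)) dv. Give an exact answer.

-2*sqrt(3)

An antiderivative is F(v) = -2*sin(2*v) + 3*cos(2*v)/2.
Then F(pi/6) - F(-pi/6) = (3/4 - sqrt(3)) - (3/4 + sqrt(3)) = -2*sqrt(3).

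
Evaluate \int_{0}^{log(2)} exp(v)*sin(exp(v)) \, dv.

-cos(2) + cos(1)

Let u = exp(v), so du = exp(v) dv. When v = 0, u = 1; when v = log(2), u = 2.
The integral becomes ∫ sin(u) du from 1 to 2, with antiderivative -cos(u).
Back in v: F(v) = -cos(exp(v)).
Then F(log(2)) - F(0) = (-cos(2)) - (-cos(1)) = -cos(2) + cos(1).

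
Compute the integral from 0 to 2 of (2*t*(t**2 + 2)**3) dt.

320

Let u = t**2 + 2, so du = 2*t dt. When t = 0, u = 2; when t = 2, u = 6.
The integral becomes ∫ u**3 du from 2 to 6, with antiderivative u**4/4.
Back in t: F(t) = (t**2 + 2)**4/4.
Then F(2) - F(0) = (324) - (4) = 320.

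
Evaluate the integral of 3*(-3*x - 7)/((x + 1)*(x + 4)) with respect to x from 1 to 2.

Factor the denominator: x**2 + 5*x + 4 = (x + 4)(x + 1).
Partial fractions: 3*(-3*x - 7)/((x + 1)*(x + 4)) = -5/(x + 4) - 4/(x + 1).
An antiderivative is F(x) = -4*log(x + 1) - 5*log(x + 4).
Then F(2) - F(1) = (-9*log(3) - 5*log(2)) - (-5*log(5) - 4*log(2)) = -9*log(3) - log(2) + 5*log(5).

-9*log(3) - log(2) + 5*log(5)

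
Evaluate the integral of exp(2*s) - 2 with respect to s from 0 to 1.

-5/2 + exp(2)/2

An antiderivative is F(s) = exp(2*s)/2 - 2*s.
Then F(1) - F(0) = (-2 + exp(2)/2) - (1/2) = -5/2 + exp(2)/2.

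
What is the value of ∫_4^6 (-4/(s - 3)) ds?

An antiderivative is F(s) = -4*log(s - 3).
Then F(6) - F(4) = (-log(81)) - (0) = -log(81).

-log(81)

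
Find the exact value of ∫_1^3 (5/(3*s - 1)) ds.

An antiderivative is F(s) = 5*log(3*s - 1)/3.
Then F(3) - F(1) = (log(32)) - (5*log(2)/3) = 10*log(2)/3.

10*log(2)/3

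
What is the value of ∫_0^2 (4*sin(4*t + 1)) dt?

cos(1) - cos(9)

Let u = 4*t + 1, so du = 4 dt. When t = 0, u = 1; when t = 2, u = 9.
The integral becomes ∫ sin(u) du from 1 to 9, with antiderivative -cos(u).
Back in t: F(t) = -cos(4*t + 1).
Then F(2) - F(0) = (-cos(9)) - (-cos(1)) = cos(1) - cos(9).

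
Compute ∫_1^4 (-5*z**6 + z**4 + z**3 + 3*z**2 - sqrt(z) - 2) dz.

By the power rule, an antiderivative is F(z) = -5*z**7/7 + z**5/5 + z**4/4 - 2*z**(3/2)/3 + z**3 - 2*z.
Then F(4) - F(1) = (-1195256/105) - (-811/420) = -4780213/420.

-4780213/420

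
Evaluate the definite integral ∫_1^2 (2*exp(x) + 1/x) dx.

An antiderivative is F(x) = 2*exp(x) + log(x).
Then F(2) - F(1) = (log(2) + 2*exp(2)) - (2*exp(1)) = -2*exp(1) + log(2) + 2*exp(2).

-2*exp(1) + log(2) + 2*exp(2)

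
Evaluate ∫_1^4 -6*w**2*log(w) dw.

Integrate by parts once (u = ln w, dv = -6*w**2 dw).
An antiderivative is F(w) = -2*w**3*(3*log(w) - 1)/3.
Then F(4) - F(1) = (128/3 - 256*log(2)) - (2/3) = 42 - 256*log(2).

42 - 256*log(2)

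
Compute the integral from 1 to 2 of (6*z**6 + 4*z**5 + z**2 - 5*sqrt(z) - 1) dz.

By the power rule, an antiderivative is F(z) = 6*z**7/7 + 2*z**6/3 - 10*z**(3/2)/3 + z**3/3 - z.
Then F(2) - F(1) = (3214/21 - 20*sqrt(2)/3) - (-52/21) = 3266/21 - 20*sqrt(2)/3.

3266/21 - 20*sqrt(2)/3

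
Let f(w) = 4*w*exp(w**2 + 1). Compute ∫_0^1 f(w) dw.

Let u = w**2 + 1, so du = 2*w dw. When w = 0, u = 1; when w = 1, u = 2.
The integral becomes 2·∫ exp(u) du from 1 to 2, with antiderivative 2*exp(u).
Back in w: F(w) = 2*exp(w**2 + 1).
Then F(1) - F(0) = (2*exp(2)) - (2*exp(1)) = 2*exp(1)*(-1 + exp(1)).

2*E*(-1 + E)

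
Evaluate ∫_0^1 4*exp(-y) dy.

An antiderivative is F(y) = -4*exp(-y).
Then F(1) - F(0) = (-4*exp(-1)) - (-4) = 4 - 4*exp(-1).

4 - 4*exp(-1)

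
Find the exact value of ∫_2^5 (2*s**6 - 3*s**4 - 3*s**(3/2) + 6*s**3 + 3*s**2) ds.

-30*sqrt(5) + 24*sqrt(2)/5 + 1502169/70

By the power rule, an antiderivative is F(s) = 2*s**7/7 - 6*s**(5/2)/5 - 3*s**5/5 + 3*s**4/2 + s**3.
Then F(5) - F(2) = (301125/14 - 30*sqrt(5)) - (1728/35 - 24*sqrt(2)/5) = -30*sqrt(5) + 24*sqrt(2)/5 + 1502169/70.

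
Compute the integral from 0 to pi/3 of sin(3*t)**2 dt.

pi/6

Use the identity sin^2(3*t) = (1 - cos(6*t))/2.
An antiderivative is F(t) = t/2 - sin(6*t)/12.
Then F(pi/3) - F(0) = (pi/6) - (0) = pi/6.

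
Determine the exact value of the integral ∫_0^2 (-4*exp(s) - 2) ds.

An antiderivative is F(s) = -2*s - 4*exp(s).
Then F(2) - F(0) = (-4*exp(2) - 4) - (-4) = -4*exp(2).

-4*exp(2)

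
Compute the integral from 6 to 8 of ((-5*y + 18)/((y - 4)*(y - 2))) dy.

Factor the denominator: y**2 - 6*y + 8 = (y - 2)(y - 4).
Partial fractions: (-5*y + 18)/((y - 4)*(y - 2)) = -4/(y - 2) - 1/(y - 4).
An antiderivative is F(y) = -log(y - 4) - 4*log(y - 2).
Then F(8) - F(6) = (-4*log(3) - 6*log(2)) - (-9*log(2)) = log(8/81).

log(8/81)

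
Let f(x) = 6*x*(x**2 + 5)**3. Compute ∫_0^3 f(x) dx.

113373/4

Let u = x**2 + 5, so du = 2*x dx. When x = 0, u = 5; when x = 3, u = 14.
The integral becomes 3·∫ u**3 du from 5 to 14, with antiderivative 3*u**4/4.
Back in x: F(x) = 3*(x**2 + 5)**4/4.
Then F(3) - F(0) = (28812) - (1875/4) = 113373/4.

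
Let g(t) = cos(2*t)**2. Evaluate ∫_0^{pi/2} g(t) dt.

Use the identity cos^2(2*t) = (1 + cos(4*t))/2.
An antiderivative is F(t) = t/2 + sin(4*t)/8.
Then F(pi/2) - F(0) = (pi/4) - (0) = pi/4.

pi/4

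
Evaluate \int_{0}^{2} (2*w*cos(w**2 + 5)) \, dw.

sin(9) - sin(5)

Let u = w**2 + 5, so du = 2*w dw. When w = 0, u = 5; when w = 2, u = 9.
The integral becomes ∫ cos(u) du from 5 to 9, with antiderivative sin(u).
Back in w: F(w) = sin(w**2 + 5).
Then F(2) - F(0) = (sin(9)) - (sin(5)) = sin(9) - sin(5).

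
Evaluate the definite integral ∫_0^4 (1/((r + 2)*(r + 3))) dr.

Factor the denominator: r**2 + 5*r + 6 = (r + 3)(r + 2).
Partial fractions: 1/((r + 2)*(r + 3)) = -1/(r + 3) + 1/(r + 2).
An antiderivative is F(r) = log(r + 2) - log(r + 3).
Then F(4) - F(0) = (log(6/7)) - (log(2/3)) = log(9/7).

log(9/7)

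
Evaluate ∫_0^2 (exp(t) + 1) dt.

An antiderivative is F(t) = t + exp(t).
Then F(2) - F(0) = (2 + exp(2)) - (1) = 1 + exp(2).

1 + exp(2)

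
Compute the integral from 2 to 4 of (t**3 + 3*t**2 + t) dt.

By the power rule, an antiderivative is F(t) = t**4/4 + t**3 + t**2/2.
Then F(4) - F(2) = (136) - (14) = 122.

122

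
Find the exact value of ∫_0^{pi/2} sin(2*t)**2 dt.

Use the identity sin^2(2*t) = (1 - cos(4*t))/2.
An antiderivative is F(t) = t/2 - sin(4*t)/8.
Then F(pi/2) - F(0) = (pi/4) - (0) = pi/4.

pi/4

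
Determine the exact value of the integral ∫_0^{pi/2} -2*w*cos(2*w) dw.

1

Integrate by parts once (u = w, dv = -2*cos(2*w) dw).
An antiderivative is F(w) = -w*sin(2*w) - cos(2*w)/2.
Then F(pi/2) - F(0) = (1/2) - (-1/2) = 1.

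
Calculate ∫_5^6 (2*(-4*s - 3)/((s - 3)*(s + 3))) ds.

-11*log(3) + 14*log(2)

Factor the denominator: s**2 - 9 = (s + 3)(s - 3).
Partial fractions: 2*(-4*s - 3)/((s - 3)*(s + 3)) = -3/(s + 3) - 5/(s - 3).
An antiderivative is F(s) = -5*log(s - 3) - 3*log(s + 3).
Then F(6) - F(5) = (-11*log(3)) - (-14*log(2)) = -11*log(3) + 14*log(2).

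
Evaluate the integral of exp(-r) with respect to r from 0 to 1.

1 - exp(-1)

An antiderivative is F(r) = -exp(-r).
Then F(1) - F(0) = (-exp(-1)) - (-1) = 1 - exp(-1).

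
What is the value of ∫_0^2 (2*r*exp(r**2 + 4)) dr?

-exp(4) + exp(8)

Let u = r**2 + 4, so du = 2*r dr. When r = 0, u = 4; when r = 2, u = 8.
The integral becomes ∫ exp(u) du from 4 to 8, with antiderivative exp(u).
Back in r: F(r) = exp(r**2 + 4).
Then F(2) - F(0) = (exp(8)) - (exp(4)) = -exp(4) + exp(8).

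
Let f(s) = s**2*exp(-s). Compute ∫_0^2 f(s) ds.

2 - 10*exp(-2)

Integrate by parts twice (u = s^2, dv = exp(-s) ds).
An antiderivative is F(s) = (-s**2 - 2*s - 2)*exp(-s).
Then F(2) - F(0) = (-10*exp(-2)) - (-2) = 2 - 10*exp(-2).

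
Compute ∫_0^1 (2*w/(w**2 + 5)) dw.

log(6/5)

Let u = w**2 + 5, so du = 2*w dw. When w = 0, u = 5; when w = 1, u = 6.
The integral becomes ∫ 1/u du from 5 to 6, with antiderivative log(u).
Back in w: F(w) = log(w**2 + 5).
Then F(1) - F(0) = (log(6)) - (log(5)) = log(6/5).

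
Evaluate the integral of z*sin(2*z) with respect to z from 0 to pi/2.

pi/4

Integrate by parts once (u = z, dv = sin(2*z) dz).
An antiderivative is F(z) = -z*cos(2*z)/2 + sin(2*z)/4.
Then F(pi/2) - F(0) = (pi/4) - (0) = pi/4.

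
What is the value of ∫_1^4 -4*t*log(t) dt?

15 - 64*log(2)

Integrate by parts once (u = ln t, dv = -4*t dt).
An antiderivative is F(t) = -t**2*(2*log(t) - 1).
Then F(4) - F(1) = (16 - 64*log(2)) - (1) = 15 - 64*log(2).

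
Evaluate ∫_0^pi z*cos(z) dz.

-2

Integrate by parts once (u = z, dv = cos(z) dz).
An antiderivative is F(z) = z*sin(z) + cos(z).
Then F(pi) - F(0) = (-1) - (1) = -2.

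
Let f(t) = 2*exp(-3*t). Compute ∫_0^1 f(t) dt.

An antiderivative is F(t) = -2*exp(-3*t)/3.
Then F(1) - F(0) = (-2*exp(-3)/3) - (-2/3) = 2/3 - 2*exp(-3)/3.

2/3 - 2*exp(-3)/3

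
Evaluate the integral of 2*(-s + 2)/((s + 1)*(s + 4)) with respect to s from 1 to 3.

Factor the denominator: s**2 + 5*s + 4 = (s + 4)(s + 1).
Partial fractions: 2*(-s + 2)/((s + 1)*(s + 4)) = -4/(s + 4) + 2/(s + 1).
An antiderivative is F(s) = 2*log(s + 1) - 4*log(s + 4).
Then F(3) - F(1) = (-4*log(7) + 4*log(2)) - (-4*log(5) + 2*log(2)) = -4*log(7) + 2*log(2) + 4*log(5).

-4*log(7) + 2*log(2) + 4*log(5)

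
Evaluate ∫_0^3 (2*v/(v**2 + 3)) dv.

Let u = v**2 + 3, so du = 2*v dv. When v = 0, u = 3; when v = 3, u = 12.
The integral becomes ∫ 1/u du from 3 to 12, with antiderivative log(u).
Back in v: F(v) = log(v**2 + 3).
Then F(3) - F(0) = (log(12)) - (log(3)) = log(4).

log(4)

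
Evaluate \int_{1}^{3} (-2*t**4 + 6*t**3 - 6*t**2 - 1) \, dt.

By the power rule, an antiderivative is F(t) = -2*t**5/5 + 3*t**4/2 - 2*t**3 - t.
Then F(3) - F(1) = (-327/10) - (-19/10) = -154/5.

-154/5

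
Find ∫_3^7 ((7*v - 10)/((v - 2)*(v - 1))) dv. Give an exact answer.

3*log(3) + 4*log(5)

Factor the denominator: v**2 - 3*v + 2 = (v - 1)(v - 2).
Partial fractions: (7*v - 10)/((v - 2)*(v - 1)) = 3/(v - 1) + 4/(v - 2).
An antiderivative is F(v) = 4*log(v - 2) + 3*log(v - 1).
Then F(7) - F(3) = (3*log(2) + 3*log(3) + 4*log(5)) - (log(8)) = 3*log(3) + 4*log(5).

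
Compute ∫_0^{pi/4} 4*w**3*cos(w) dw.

Integrate by parts 3 times (u = w^3, dv = 4*cos(w) dw).
An antiderivative is F(w) = 4*w**3*sin(w) + 12*w**2*cos(w) - 24*w*sin(w) - 24*cos(w).
Then F(pi/4) - F(0) = (sqrt(2)*(-384 - 96*pi + pi**3 + 12*pi**2)/32) - (-24) = -12*sqrt(2) - 3*sqrt(2)*pi + sqrt(2)*pi**3/32 + 3*sqrt(2)*pi**2/8 + 24.

-12*sqrt(2) - 3*sqrt(2)*pi + sqrt(2)*pi**3/32 + 3*sqrt(2)*pi**2/8 + 24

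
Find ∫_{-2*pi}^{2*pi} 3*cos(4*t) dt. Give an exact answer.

An antiderivative is F(t) = 3*sin(4*t)/4.
Then F(2*pi) - F(-2*pi) = (0) - (0) = 0.

0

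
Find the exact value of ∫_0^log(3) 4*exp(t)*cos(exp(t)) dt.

Let u = exp(t), so du = exp(t) dt. When t = 0, u = 1; when t = log(3), u = 3.
The integral becomes 4·∫ cos(u) du from 1 to 3, with antiderivative 4*sin(u).
Back in t: F(t) = 4*sin(exp(t)).
Then F(log(3)) - F(0) = (4*sin(3)) - (4*sin(1)) = -4*sin(1) + 4*sin(3).

-4*sin(1) + 4*sin(3)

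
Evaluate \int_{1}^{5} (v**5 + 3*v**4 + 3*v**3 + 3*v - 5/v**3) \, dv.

By the power rule, an antiderivative is F(v) = v**6/6 + 3*v**5/5 + 3*v**4/4 + 3*v**2/2 + 5/(2*v**2).
Then F(5) - F(1) = (299131/60) - (331/60) = 4980.

4980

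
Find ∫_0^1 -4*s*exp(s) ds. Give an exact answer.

Integrate by parts once (u = s, dv = -4*exp(s) ds).
An antiderivative is F(s) = (-4*s + 4)*exp(s).
Then F(1) - F(0) = (0) - (4) = -4.

-4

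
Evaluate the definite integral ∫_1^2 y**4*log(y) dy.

-31/25 + 32*log(2)/5

Integrate by parts once (u = ln y, dv = y**4 dy).
An antiderivative is F(y) = y**5*(5*log(y) - 1)/25.
Then F(2) - F(1) = (-32/25 + 32*log(2)/5) - (-1/25) = -31/25 + 32*log(2)/5.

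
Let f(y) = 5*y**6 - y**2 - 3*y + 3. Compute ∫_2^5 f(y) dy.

779109/14

By the power rule, an antiderivative is F(y) = 5*y**7/7 - y**3/3 - 3*y**2/2 + 3*y.
Then F(5) - F(2) = (2341055/42) - (1864/21) = 779109/14.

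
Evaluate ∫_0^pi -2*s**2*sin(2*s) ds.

Integrate by parts twice (u = s^2, dv = -2*sin(2*s) ds).
An antiderivative is F(s) = s**2*cos(2*s) - s*sin(2*s) - cos(2*s)/2.
Then F(pi) - F(0) = (-1/2 + pi**2) - (-1/2) = pi**2.

pi**2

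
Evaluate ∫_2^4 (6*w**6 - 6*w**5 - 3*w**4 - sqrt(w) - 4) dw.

By the power rule, an antiderivative is F(w) = 6*w**7/7 - w**6 - 3*w**5/5 - 2*w**(3/2)/3 - 4*w.
Then F(4) - F(2) = (977728/105) - (648/35 - 4*sqrt(2)/3) = 4*sqrt(2)/3 + 975784/105.

4*sqrt(2)/3 + 975784/105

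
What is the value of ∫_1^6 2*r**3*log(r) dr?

-1295/8 + 648*log(2) + 648*log(3)

Integrate by parts once (u = ln r, dv = 2*r**3 dr).
An antiderivative is F(r) = r**4*(4*log(r) - 1)/8.
Then F(6) - F(1) = (-162 + 648*log(2) + 648*log(3)) - (-1/8) = -1295/8 + 648*log(2) + 648*log(3).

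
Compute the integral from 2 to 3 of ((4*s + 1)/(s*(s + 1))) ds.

Factor the denominator: s**2 + s = (s + 1)s.
Partial fractions: (4*s + 1)/(s*(s + 1)) = 3/(s + 1) + 1/s.
An antiderivative is F(s) = log(s) + 3*log(s + 1).
Then F(3) - F(2) = (log(3) + 6*log(2)) - (log(54)) = log(32/9).

log(32/9)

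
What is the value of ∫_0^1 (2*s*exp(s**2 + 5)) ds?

Let u = s**2 + 5, so du = 2*s ds. When s = 0, u = 5; when s = 1, u = 6.
The integral becomes ∫ exp(u) du from 5 to 6, with antiderivative exp(u).
Back in s: F(s) = exp(s**2 + 5).
Then F(1) - F(0) = (exp(6)) - (exp(5)) = -exp(5) + exp(6).

-exp(5) + exp(6)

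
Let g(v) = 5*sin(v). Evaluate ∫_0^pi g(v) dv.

An antiderivative is F(v) = -5*cos(v).
Then F(pi) - F(0) = (5) - (-5) = 10.

10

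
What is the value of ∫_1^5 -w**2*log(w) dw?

Integrate by parts once (u = ln w, dv = -w**2 dw).
An antiderivative is F(w) = -w**3*(3*log(w) - 1)/9.
Then F(5) - F(1) = (125/9 - 125*log(5)/3) - (1/9) = 124/9 - 125*log(5)/3.

124/9 - 125*log(5)/3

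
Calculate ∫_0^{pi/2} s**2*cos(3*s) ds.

2/27 - pi**2/12

Integrate by parts twice (u = s^2, dv = cos(3*s) ds).
An antiderivative is F(s) = s**2*sin(3*s)/3 + 2*s*cos(3*s)/9 - 2*sin(3*s)/27.
Then F(pi/2) - F(0) = (2/27 - pi**2/12) - (0) = 2/27 - pi**2/12.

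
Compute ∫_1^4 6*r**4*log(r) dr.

-6138/25 + 12288*log(2)/5

Integrate by parts once (u = ln r, dv = 6*r**4 dr).
An antiderivative is F(r) = 6*r**5*(5*log(r) - 1)/25.
Then F(4) - F(1) = (-6144/25 + 12288*log(2)/5) - (-6/25) = -6138/25 + 12288*log(2)/5.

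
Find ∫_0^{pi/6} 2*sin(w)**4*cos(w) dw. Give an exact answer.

Let u = sin(w), so du = cos(w) dw. When w = 0, u = 0; when w = pi/6, u = 1/2.
The integral becomes 2·∫ u**4 du from 0 to 1/2, with antiderivative 2*u**5/5.
Back in w: F(w) = 2*sin(w)**5/5.
Then F(pi/6) - F(0) = (1/80) - (0) = 1/80.

1/80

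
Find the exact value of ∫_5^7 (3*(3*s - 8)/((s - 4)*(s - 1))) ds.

-5*log(2) + 9*log(3)

Factor the denominator: s**2 - 5*s + 4 = (s - 1)(s - 4).
Partial fractions: 3*(3*s - 8)/((s - 4)*(s - 1)) = 5/(s - 1) + 4/(s - 4).
An antiderivative is F(s) = 4*log(s - 4) + 5*log(s - 1).
Then F(7) - F(5) = (5*log(2) + 9*log(3)) - (10*log(2)) = -5*log(2) + 9*log(3).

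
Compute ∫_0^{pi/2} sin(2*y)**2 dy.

pi/4

Use the identity sin^2(2*y) = (1 - cos(4*y))/2.
An antiderivative is F(y) = y/2 - sin(4*y)/8.
Then F(pi/2) - F(0) = (pi/4) - (0) = pi/4.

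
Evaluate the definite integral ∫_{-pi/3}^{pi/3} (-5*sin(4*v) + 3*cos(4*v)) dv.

An antiderivative is F(v) = 3*sin(4*v)/4 + 5*cos(4*v)/4.
Then F(pi/3) - F(-pi/3) = (-3*sqrt(3)/8 - 5/8) - (-5/8 + 3*sqrt(3)/8) = -3*sqrt(3)/4.

-3*sqrt(3)/4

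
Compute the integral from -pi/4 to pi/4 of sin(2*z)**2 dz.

Use the identity sin^2(2*z) = (1 - cos(4*z))/2.
An antiderivative is F(z) = z/2 - sin(4*z)/8.
Then F(pi/4) - F(-pi/4) = (pi/8) - (-pi/8) = pi/4.

pi/4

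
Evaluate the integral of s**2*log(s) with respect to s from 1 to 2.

-7/9 + 8*log(2)/3

Integrate by parts once (u = ln s, dv = s**2 ds).
An antiderivative is F(s) = s**3*(3*log(s) - 1)/9.
Then F(2) - F(1) = (-8/9 + 8*log(2)/3) - (-1/9) = -7/9 + 8*log(2)/3.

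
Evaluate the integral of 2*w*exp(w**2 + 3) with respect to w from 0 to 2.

-exp(3) + exp(7)

Let u = w**2 + 3, so du = 2*w dw. When w = 0, u = 3; when w = 2, u = 7.
The integral becomes ∫ exp(u) du from 3 to 7, with antiderivative exp(u).
Back in w: F(w) = exp(w**2 + 3).
Then F(2) - F(0) = (exp(7)) - (exp(3)) = -exp(3) + exp(7).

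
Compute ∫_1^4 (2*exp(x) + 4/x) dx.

-2*exp(1) + 8*log(2) + 2*exp(4)

An antiderivative is F(x) = 2*exp(x) + 4*log(x).
Then F(4) - F(1) = (8*log(2) + 2*exp(4)) - (2*exp(1)) = -2*exp(1) + 8*log(2) + 2*exp(4).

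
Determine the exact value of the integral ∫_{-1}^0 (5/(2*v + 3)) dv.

5*log(3)/2

An antiderivative is F(v) = 5*log(2*v + 3)/2.
Then F(0) - F(-1) = (5*log(3)/2) - (0) = 5*log(3)/2.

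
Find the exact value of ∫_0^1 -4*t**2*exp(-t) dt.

Integrate by parts twice (u = t^2, dv = -4*exp(-t) dt).
An antiderivative is F(t) = (4*t**2 + 8*t + 8)*exp(-t).
Then F(1) - F(0) = (20*exp(-1)) - (8) = -8 + 20*exp(-1).

-8 + 20*exp(-1)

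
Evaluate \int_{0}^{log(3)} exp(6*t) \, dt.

Let u = exp(t), so du = exp(t) dt. When t = 0, u = 1; when t = log(3), u = 3.
The integral becomes ∫ u**5 du from 1 to 3, with antiderivative u**6/6.
Back in t: F(t) = exp(6*t)/6.
Then F(log(3)) - F(0) = (243/2) - (1/6) = 364/3.

364/3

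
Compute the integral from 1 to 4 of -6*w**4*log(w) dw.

Integrate by parts once (u = ln w, dv = -6*w**4 dw).
An antiderivative is F(w) = -6*w**5*(5*log(w) - 1)/25.
Then F(4) - F(1) = (6144/25 - 12288*log(2)/5) - (6/25) = 6138/25 - 12288*log(2)/5.

6138/25 - 12288*log(2)/5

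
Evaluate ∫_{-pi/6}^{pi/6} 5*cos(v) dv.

An antiderivative is F(v) = 5*sin(v).
Then F(pi/6) - F(-pi/6) = (5/2) - (-5/2) = 5.

5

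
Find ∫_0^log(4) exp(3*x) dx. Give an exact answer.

Let u = exp(x), so du = exp(x) dx. When x = 0, u = 1; when x = log(4), u = 4.
The integral becomes ∫ u**2 du from 1 to 4, with antiderivative u**3/3.
Back in x: F(x) = exp(3*x)/3.
Then F(log(4)) - F(0) = (64/3) - (1/3) = 21.

21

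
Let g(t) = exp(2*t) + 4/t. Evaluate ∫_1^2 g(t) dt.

-exp(2)/2 + log(16) + exp(4)/2

An antiderivative is F(t) = exp(2*t)/2 + 4*log(t).
Then F(2) - F(1) = (log(16) + exp(4)/2) - (exp(2)/2) = -exp(2)/2 + log(16) + exp(4)/2.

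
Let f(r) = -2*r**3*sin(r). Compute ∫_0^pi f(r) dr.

Integrate by parts 3 times (u = r^3, dv = -2*sin(r) dr).
An antiderivative is F(r) = 2*r**3*cos(r) - 6*r**2*sin(r) - 12*r*cos(r) + 12*sin(r).
Then F(pi) - F(0) = (2*pi*(6 - pi**2)) - (0) = 2*pi*(6 - pi**2).

2*pi*(6 - pi**2)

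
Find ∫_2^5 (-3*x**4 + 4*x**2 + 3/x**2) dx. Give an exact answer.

By the power rule, an antiderivative is F(x) = -3*x**5/5 + 4*x**3/3 - 3/x.
Then F(5) - F(2) = (-25634/15) - (-301/30) = -16989/10.

-16989/10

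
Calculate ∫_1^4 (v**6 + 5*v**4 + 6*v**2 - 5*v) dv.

By the power rule, an antiderivative is F(v) = v**7/7 + v**5 + 2*v**3 - 5*v**2/2.
Then F(4) - F(1) = (24168/7) - (9/14) = 48327/14.

48327/14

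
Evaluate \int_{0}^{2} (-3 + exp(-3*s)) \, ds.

An antiderivative is F(s) = -3*s - exp(-3*s)/3.
Then F(2) - F(0) = (-6 - exp(-6)/3) - (-1/3) = -17/3 - exp(-6)/3.

-17/3 - exp(-6)/3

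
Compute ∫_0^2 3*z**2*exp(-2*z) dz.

3/4 - 39*exp(-4)/4

Integrate by parts twice (u = z^2, dv = 3*exp(-2*z) dz).
An antiderivative is F(z) = (-6*z**2 - 6*z - 3)*exp(-2*z)/4.
Then F(2) - F(0) = (-39*exp(-4)/4) - (-3/4) = 3/4 - 39*exp(-4)/4.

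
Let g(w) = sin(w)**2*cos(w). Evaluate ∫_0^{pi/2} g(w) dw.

Let u = sin(w), so du = cos(w) dw. When w = 0, u = 0; when w = pi/2, u = 1.
The integral becomes ∫ u**2 du from 0 to 1, with antiderivative u**3/3.
Back in w: F(w) = sin(w)**3/3.
Then F(pi/2) - F(0) = (1/3) - (0) = 1/3.

1/3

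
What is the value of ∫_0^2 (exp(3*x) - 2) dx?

An antiderivative is F(x) = exp(3*x)/3 - 2*x.
Then F(2) - F(0) = (-4 + exp(6)/3) - (1/3) = -13/3 + exp(6)/3.

-13/3 + exp(6)/3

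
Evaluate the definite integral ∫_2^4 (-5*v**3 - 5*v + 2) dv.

-326

By the power rule, an antiderivative is F(v) = -5*v**4/4 - 5*v**2/2 + 2*v.
Then F(4) - F(2) = (-352) - (-26) = -326.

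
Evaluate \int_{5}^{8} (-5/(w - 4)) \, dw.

-10*log(2)

An antiderivative is F(w) = -5*log(w - 4).
Then F(8) - F(5) = (-10*log(2)) - (0) = -10*log(2).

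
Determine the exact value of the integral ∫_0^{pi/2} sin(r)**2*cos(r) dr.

1/3

Let u = sin(r), so du = cos(r) dr. When r = 0, u = 0; when r = pi/2, u = 1.
The integral becomes ∫ u**2 du from 0 to 1, with antiderivative u**3/3.
Back in r: F(r) = sin(r)**3/3.
Then F(pi/2) - F(0) = (1/3) - (0) = 1/3.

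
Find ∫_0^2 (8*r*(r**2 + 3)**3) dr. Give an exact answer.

2320

Let u = r**2 + 3, so du = 2*r dr. When r = 0, u = 3; when r = 2, u = 7.
The integral becomes 4·∫ u**3 du from 3 to 7, with antiderivative u**4.
Back in r: F(r) = (r**2 + 3)**4.
Then F(2) - F(0) = (2401) - (81) = 2320.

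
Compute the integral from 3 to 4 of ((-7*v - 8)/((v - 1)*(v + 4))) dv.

-9*log(2) - 3*log(3) + 4*log(7)

Factor the denominator: v**2 + 3*v - 4 = (v + 4)(v - 1).
Partial fractions: (-7*v - 8)/((v - 1)*(v + 4)) = -4/(v + 4) - 3/(v - 1).
An antiderivative is F(v) = -3*log(v - 1) - 4*log(v + 4).
Then F(4) - F(3) = (-12*log(2) - 3*log(3)) - (-4*log(7) - 3*log(2)) = -9*log(2) - 3*log(3) + 4*log(7).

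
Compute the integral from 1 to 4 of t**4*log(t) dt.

Integrate by parts once (u = ln t, dv = t**4 dt).
An antiderivative is F(t) = t**5*(5*log(t) - 1)/25.
Then F(4) - F(1) = (-1024/25 + 2048*log(2)/5) - (-1/25) = -1023/25 + 2048*log(2)/5.

-1023/25 + 2048*log(2)/5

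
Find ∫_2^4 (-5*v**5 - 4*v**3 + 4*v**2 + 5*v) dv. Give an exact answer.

By the power rule, an antiderivative is F(v) = -5*v**6/6 - v**4 + 4*v**3/3 + 5*v**2/2.
Then F(4) - F(2) = (-3544) - (-146/3) = -10486/3.

-10486/3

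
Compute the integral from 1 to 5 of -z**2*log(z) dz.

124/9 - 125*log(5)/3

Integrate by parts once (u = ln z, dv = -z**2 dz).
An antiderivative is F(z) = -z**3*(3*log(z) - 1)/9.
Then F(5) - F(1) = (125/9 - 125*log(5)/3) - (1/9) = 124/9 - 125*log(5)/3.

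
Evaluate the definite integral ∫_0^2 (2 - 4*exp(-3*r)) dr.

4*exp(-6)/3 + 8/3

An antiderivative is F(r) = 2*r + 4*exp(-3*r)/3.
Then F(2) - F(0) = (4*exp(-6)/3 + 4) - (4/3) = 4*exp(-6)/3 + 8/3.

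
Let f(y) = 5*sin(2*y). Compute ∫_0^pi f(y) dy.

An antiderivative is F(y) = -5*cos(2*y)/2.
Then F(pi) - F(0) = (-5/2) - (-5/2) = 0.

0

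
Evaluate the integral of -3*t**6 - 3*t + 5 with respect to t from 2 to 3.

By the power rule, an antiderivative is F(t) = -3*t**7/7 - 3*t**2/2 + 5*t.
Then F(3) - F(2) = (-13101/14) - (-356/7) = -12389/14.

-12389/14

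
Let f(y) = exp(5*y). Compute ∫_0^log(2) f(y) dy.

Let u = exp(y), so du = exp(y) dy. When y = 0, u = 1; when y = log(2), u = 2.
The integral becomes ∫ u**4 du from 1 to 2, with antiderivative u**5/5.
Back in y: F(y) = exp(5*y)/5.
Then F(log(2)) - F(0) = (32/5) - (1/5) = 31/5.

31/5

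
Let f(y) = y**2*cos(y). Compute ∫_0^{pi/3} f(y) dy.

Integrate by parts twice (u = y^2, dv = cos(y) dy).
An antiderivative is F(y) = y**2*sin(y) + 2*y*cos(y) - 2*sin(y).
Then F(pi/3) - F(0) = (-sqrt(3) + sqrt(3)*pi**2/18 + pi/3) - (0) = -sqrt(3) + sqrt(3)*pi**2/18 + pi/3.

-sqrt(3) + sqrt(3)*pi**2/18 + pi/3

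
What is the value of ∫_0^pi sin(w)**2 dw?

Use the identity sin^2(w) = (1 - cos(2*w))/2.
An antiderivative is F(w) = w/2 - sin(2*w)/4.
Then F(pi) - F(0) = (pi/2) - (0) = pi/2.

pi/2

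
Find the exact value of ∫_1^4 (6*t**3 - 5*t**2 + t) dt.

285

By the power rule, an antiderivative is F(t) = 3*t**4/2 - 5*t**3/3 + t**2/2.
Then F(4) - F(1) = (856/3) - (1/3) = 285.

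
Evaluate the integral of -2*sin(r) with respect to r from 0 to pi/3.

-1

An antiderivative is F(r) = 2*cos(r).
Then F(pi/3) - F(0) = (1) - (2) = -1.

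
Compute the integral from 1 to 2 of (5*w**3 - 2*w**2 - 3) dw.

133/12

By the power rule, an antiderivative is F(w) = 5*w**4/4 - 2*w**3/3 - 3*w.
Then F(2) - F(1) = (26/3) - (-29/12) = 133/12.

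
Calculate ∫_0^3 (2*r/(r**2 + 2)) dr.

log(11/2)

Let u = r**2 + 2, so du = 2*r dr. When r = 0, u = 2; when r = 3, u = 11.
The integral becomes ∫ 1/u du from 2 to 11, with antiderivative log(u).
Back in r: F(r) = log(r**2 + 2).
Then F(3) - F(0) = (log(11)) - (log(2)) = log(11/2).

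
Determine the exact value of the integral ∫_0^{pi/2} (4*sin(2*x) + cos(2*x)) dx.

An antiderivative is F(x) = sin(2*x)/2 - 2*cos(2*x).
Then F(pi/2) - F(0) = (2) - (-2) = 4.

4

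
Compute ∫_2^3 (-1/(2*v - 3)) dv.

-log(3)/2

An antiderivative is F(v) = -log(2*v - 3)/2.
Then F(3) - F(2) = (-log(3)/2) - (0) = -log(3)/2.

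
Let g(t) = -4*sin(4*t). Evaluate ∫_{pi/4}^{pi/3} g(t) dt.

1/2

An antiderivative is F(t) = cos(4*t).
Then F(pi/3) - F(pi/4) = (-1/2) - (-1) = 1/2.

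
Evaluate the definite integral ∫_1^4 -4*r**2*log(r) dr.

Integrate by parts once (u = ln r, dv = -4*r**2 dr).
An antiderivative is F(r) = -4*r**3*(3*log(r) - 1)/9.
Then F(4) - F(1) = (256/9 - 512*log(2)/3) - (4/9) = 28 - 512*log(2)/3.

28 - 512*log(2)/3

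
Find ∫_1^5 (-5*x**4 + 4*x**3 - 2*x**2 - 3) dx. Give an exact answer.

-7784/3

By the power rule, an antiderivative is F(x) = -x**5 + x**4 - 2*x**3/3 - 3*x.
Then F(5) - F(1) = (-7795/3) - (-11/3) = -7784/3.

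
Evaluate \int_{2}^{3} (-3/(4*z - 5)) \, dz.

An antiderivative is F(z) = -3*log(4*z - 5)/4.
Then F(3) - F(2) = (-3*log(7)/4) - (-3*log(3)/4) = -3*log(7)/4 + 3*log(3)/4.

-3*log(7)/4 + 3*log(3)/4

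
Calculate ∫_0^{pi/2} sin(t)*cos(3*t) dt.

-1/2

Use the identity sin(t)cos(3*t) = [sin(4*t) + sin(-2*t)]/2.
An antiderivative is F(t) = cos(2*t)/4 - cos(4*t)/8.
Then F(pi/2) - F(0) = (-3/8) - (1/8) = -1/2.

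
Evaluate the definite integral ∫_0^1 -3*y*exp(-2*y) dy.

-3/4 + 9*exp(-2)/4

Integrate by parts once (u = y, dv = -3*exp(-2*y) dy).
An antiderivative is F(y) = (6*y + 3)*exp(-2*y)/4.
Then F(1) - F(0) = (9*exp(-2)/4) - (3/4) = -3/4 + 9*exp(-2)/4.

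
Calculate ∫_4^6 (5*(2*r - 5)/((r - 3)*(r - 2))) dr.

Factor the denominator: r**2 - 5*r + 6 = (r - 2)(r - 3).
Partial fractions: 5*(2*r - 5)/((r - 3)*(r - 2)) = 5/(r - 2) + 5/(r - 3).
An antiderivative is F(r) = 5*log(r - 3) + 5*log(r - 2).
Then F(6) - F(4) = (5*log(3) + 10*log(2)) - (log(32)) = 5*log(2) + 5*log(3).

5*log(2) + 5*log(3)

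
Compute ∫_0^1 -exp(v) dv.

1 - E

An antiderivative is F(v) = -exp(v).
Then F(1) - F(0) = (-E) - (-1) = 1 - E.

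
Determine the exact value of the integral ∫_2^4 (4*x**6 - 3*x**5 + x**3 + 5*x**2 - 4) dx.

By the power rule, an antiderivative is F(x) = 4*x**7/7 - x**6/2 + x**4/4 + 5*x**3/3 - 4*x.
Then F(4) - F(2) = (156848/21) - (1060/21) = 155788/21.

155788/21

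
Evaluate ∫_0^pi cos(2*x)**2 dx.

pi/2

Use the identity cos^2(2*x) = (1 + cos(4*x))/2.
An antiderivative is F(x) = x/2 + sin(4*x)/8.
Then F(pi) - F(0) = (pi/2) - (0) = pi/2.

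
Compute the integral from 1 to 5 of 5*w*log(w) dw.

-30 + 125*log(5)/2

Integrate by parts once (u = ln w, dv = 5*w dw).
An antiderivative is F(w) = 5*w**2*(2*log(w) - 1)/4.
Then F(5) - F(1) = (-125/4 + 125*log(5)/2) - (-5/4) = -30 + 125*log(5)/2.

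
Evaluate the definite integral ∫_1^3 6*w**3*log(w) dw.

Integrate by parts once (u = ln w, dv = 6*w**3 dw).
An antiderivative is F(w) = 3*w**4*(4*log(w) - 1)/8.
Then F(3) - F(1) = (-243/8 + 243*log(3)/2) - (-3/8) = -30 + 243*log(3)/2.

-30 + 243*log(3)/2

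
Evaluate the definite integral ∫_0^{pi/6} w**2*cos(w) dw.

-1 + pi**2/72 + sqrt(3)*pi/6

Integrate by parts twice (u = w^2, dv = cos(w) dw).
An antiderivative is F(w) = w**2*sin(w) + 2*w*cos(w) - 2*sin(w).
Then F(pi/6) - F(0) = (-1 + pi**2/72 + sqrt(3)*pi/6) - (0) = -1 + pi**2/72 + sqrt(3)*pi/6.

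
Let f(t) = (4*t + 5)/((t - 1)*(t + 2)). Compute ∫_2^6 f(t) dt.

log(2) + 3*log(5)

Factor the denominator: t**2 + t - 2 = (t + 2)(t - 1).
Partial fractions: (4*t + 5)/((t - 1)*(t + 2)) = 1/(t + 2) + 3/(t - 1).
An antiderivative is F(t) = 3*log(t - 1) + log(t + 2).
Then F(6) - F(2) = (3*log(2) + 3*log(5)) - (log(4)) = log(2) + 3*log(5).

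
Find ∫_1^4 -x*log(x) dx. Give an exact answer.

Integrate by parts once (u = ln x, dv = -x dx).
An antiderivative is F(x) = -x**2*(2*log(x) - 1)/4.
Then F(4) - F(1) = (4 - 16*log(2)) - (1/4) = 15/4 - 16*log(2).

15/4 - 16*log(2)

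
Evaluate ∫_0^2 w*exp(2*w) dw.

1/4 + 3*exp(4)/4

Integrate by parts once (u = w, dv = exp(2*w) dw).
An antiderivative is F(w) = (2*w - 1)*exp(2*w)/4.
Then F(2) - F(0) = (3*exp(4)/4) - (-1/4) = 1/4 + 3*exp(4)/4.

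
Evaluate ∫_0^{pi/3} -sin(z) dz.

An antiderivative is F(z) = cos(z).
Then F(pi/3) - F(0) = (1/2) - (1) = -1/2.

-1/2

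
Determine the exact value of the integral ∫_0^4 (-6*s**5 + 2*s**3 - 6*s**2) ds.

By the power rule, an antiderivative is F(s) = -s**6 + s**4/2 - 2*s**3.
Then F(4) - F(0) = (-4096) - (0) = -4096.

-4096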